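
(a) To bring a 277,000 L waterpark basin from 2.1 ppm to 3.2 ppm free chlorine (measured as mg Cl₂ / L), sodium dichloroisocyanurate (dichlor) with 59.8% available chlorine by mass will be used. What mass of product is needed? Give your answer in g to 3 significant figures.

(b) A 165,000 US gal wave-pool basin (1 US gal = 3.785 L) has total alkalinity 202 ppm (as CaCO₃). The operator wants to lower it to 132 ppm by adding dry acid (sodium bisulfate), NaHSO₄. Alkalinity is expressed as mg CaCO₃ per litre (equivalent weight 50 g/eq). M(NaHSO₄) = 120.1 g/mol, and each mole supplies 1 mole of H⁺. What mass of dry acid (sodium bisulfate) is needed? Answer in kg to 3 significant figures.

(a) Chlorine deficit: 3.2 − 2.1 = 1.1 ppm = 1.1 mg/L as Cl₂.
(a) Cl₂ equivalent needed: 1.1 mg/L × 277,000 L = 304,700 mg = 304.7 g.
(a) Product at 59.8% available chlorine: 304.7 / 0.598 = 509.5 g.

(b) Volume: 165,000 US gal × 3.785 L/gal = 624,525 L.
(b) Alkalinity to neutralize: (202 − 132) = 70 mg/L as CaCO₃ × 624,525 L = 43,720 g as CaCO₃.
(b) Equivalents of H⁺ required: 43,720 ÷ 50 g/eq = 874.3 eq = 874.3 mol NaHSO₄.
(b) Mass of NaHSO₄: 874.3 × 120.1 = 105,000 g.

(a) 510 g; (b) 105 kg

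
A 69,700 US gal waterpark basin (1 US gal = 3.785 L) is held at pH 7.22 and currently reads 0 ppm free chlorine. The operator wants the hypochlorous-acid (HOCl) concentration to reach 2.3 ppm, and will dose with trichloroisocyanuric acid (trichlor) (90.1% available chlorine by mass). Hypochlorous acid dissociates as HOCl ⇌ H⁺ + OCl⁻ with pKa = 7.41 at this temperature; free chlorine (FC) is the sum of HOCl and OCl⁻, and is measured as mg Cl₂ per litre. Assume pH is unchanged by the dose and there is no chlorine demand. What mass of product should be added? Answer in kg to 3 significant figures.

Volume: 69,700 US gal × 3.785 L/gal = 263,814 L.
[OCl⁻]/[HOCl] = 10^(pH − pKa) = 10^(7.22 − 7.41) = 0.6457; fraction as HOCl = 1/(1 + 0.6457) = 0.6077.
Free chlorine required for 2.3 ppm HOCl: 2.3 / 0.6077 = 3.785 ppm.
FC to add: 3.785 − 0 = 3.785 mg/L as Cl₂.
Cl₂ equivalent: 3.785 mg/L × 263,814 L = 998.5 g.
Product at 90.1% available Cl: 998.5 / 0.901 = 1108 g.

1.11 kg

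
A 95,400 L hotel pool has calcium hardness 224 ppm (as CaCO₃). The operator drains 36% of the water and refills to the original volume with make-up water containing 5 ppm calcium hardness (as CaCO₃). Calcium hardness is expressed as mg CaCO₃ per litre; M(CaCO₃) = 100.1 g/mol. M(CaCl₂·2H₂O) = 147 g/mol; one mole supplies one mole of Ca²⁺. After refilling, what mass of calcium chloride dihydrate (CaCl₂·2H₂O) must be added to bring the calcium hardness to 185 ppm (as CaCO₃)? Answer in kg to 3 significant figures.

5.58 kg

After draining 36% and refilling: 224 × 0.64 + 5 × 0.36 = 145.16 ppm.
Deficit to target: 185 − 145.16 = 39.84 mg/L.
As CaCO₃: 39.84 mg/L × 95,400 L = 3801 g; ÷ 100.1 = 37.97 mol Ca²⁺.
Mass: 37.97 × 147 = 5582 g.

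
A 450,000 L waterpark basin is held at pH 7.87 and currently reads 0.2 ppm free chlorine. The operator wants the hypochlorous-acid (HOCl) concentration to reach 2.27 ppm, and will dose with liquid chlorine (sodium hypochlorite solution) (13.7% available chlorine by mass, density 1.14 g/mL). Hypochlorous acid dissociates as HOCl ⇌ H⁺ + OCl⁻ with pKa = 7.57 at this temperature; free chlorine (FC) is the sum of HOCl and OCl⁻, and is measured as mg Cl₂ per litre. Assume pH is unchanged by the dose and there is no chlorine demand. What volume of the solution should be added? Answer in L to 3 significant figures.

19.0 L

[OCl⁻]/[HOCl] = 10^(pH − pKa) = 10^(7.87 − 7.57) = 1.995; fraction as HOCl = 1/(1 + 1.995) = 0.3339.
Free chlorine required for 2.27 ppm HOCl: 2.27 / 0.3339 = 6.799 ppm.
FC to add: 6.799 − 0.2 = 6.599 mg/L as Cl₂.
Cl₂ equivalent: 6.599 mg/L × 450,000 L = 2970 g.
Product at 13.7% available Cl: 2970 / 0.137 = 21,680 g.
Volume: 21,680 g ÷ 1.14 g/mL = 19,010 mL.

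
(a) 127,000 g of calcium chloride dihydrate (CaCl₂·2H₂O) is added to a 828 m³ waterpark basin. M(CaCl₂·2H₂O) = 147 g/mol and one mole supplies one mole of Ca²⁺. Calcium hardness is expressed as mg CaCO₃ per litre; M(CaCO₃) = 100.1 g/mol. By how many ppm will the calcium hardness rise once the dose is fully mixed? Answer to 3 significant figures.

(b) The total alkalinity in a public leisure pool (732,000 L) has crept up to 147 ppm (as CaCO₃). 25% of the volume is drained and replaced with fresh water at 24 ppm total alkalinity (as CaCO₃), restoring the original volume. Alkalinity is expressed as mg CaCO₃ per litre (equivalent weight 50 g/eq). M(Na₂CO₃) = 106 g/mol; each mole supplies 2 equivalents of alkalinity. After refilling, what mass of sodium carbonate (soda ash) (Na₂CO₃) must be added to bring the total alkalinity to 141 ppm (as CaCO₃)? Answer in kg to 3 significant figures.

(a) Volume: 828 m³ = 828,000 L.
(a) Moles of Ca²⁺: 127,000 g ÷ 147 g/mol = 863.9 mol.
(a) As CaCO₃: 863.9 mol × 100.1 g/mol = 86,480 g.
(a) Rise: 86,480 g / 828,000 L × 1000 = 104.4 mg/L.

(b) After draining 25% and refilling: 147 × 0.75 + 24 × 0.25 = 116.25 ppm.
(b) Deficit to target: 141 − 116.25 = 24.75 mg/L.
(b) As CaCO₃: 24.75 mg/L × 732,000 L = 18,120 g; ÷ 50 g/eq ÷ 2 = 181.2 mol Na₂CO₃.
(b) Mass: 181.2 × 106 = 19,200 g.

(a) 104 ppm; (b) 19.2 kg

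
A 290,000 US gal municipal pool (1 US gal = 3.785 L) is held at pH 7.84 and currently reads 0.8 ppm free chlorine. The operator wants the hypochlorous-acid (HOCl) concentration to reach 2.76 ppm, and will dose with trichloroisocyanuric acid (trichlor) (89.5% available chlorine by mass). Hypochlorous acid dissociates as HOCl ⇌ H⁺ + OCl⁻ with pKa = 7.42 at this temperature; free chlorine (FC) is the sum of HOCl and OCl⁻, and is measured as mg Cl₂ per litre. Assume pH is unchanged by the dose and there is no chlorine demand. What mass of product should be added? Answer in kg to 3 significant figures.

11.3 kg

Volume: 290,000 US gal × 3.785 L/gal = 1,097,650 L.
[OCl⁻]/[HOCl] = 10^(pH − pKa) = 10^(7.84 − 7.42) = 2.63; fraction as HOCl = 1/(1 + 2.63) = 0.2755.
Free chlorine required for 2.76 ppm HOCl: 2.76 / 0.2755 = 10.02 ppm.
FC to add: 10.02 − 0.8 = 9.22 mg/L as Cl₂.
Cl₂ equivalent: 9.22 mg/L × 1,097,650 L = 10,120 g.
Product at 89.5% available Cl: 10,120 / 0.895 = 11,310 g.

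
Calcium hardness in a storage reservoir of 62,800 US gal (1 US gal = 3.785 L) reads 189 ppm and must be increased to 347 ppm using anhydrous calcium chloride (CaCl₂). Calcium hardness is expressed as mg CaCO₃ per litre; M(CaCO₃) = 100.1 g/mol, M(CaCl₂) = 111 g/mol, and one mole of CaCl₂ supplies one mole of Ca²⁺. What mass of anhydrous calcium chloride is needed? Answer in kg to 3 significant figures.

Volume: 62,800 US gal × 3.785 L/gal = 237,698 L.
Hardness to add: (347 − 189) = 158 mg/L as CaCO₃ × 237,698 L = 37,560 g as CaCO₃.
Moles of Ca²⁺ (1 mol Ca²⁺ ≡ 1 mol CaCO₃): 37,560 / 100.1 g/mol = 375.2 mol.
Mass of CaCl₂: 375.2 × 111 = 41,650 g.

41.6 kg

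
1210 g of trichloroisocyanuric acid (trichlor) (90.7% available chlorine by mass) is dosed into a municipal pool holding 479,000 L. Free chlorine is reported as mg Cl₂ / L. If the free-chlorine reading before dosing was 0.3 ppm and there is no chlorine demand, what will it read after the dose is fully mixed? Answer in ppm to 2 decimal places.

Available chlorine delivered: 1210 g × 0.907 = 1097 g as Cl₂.
Concentration rise: 1097 g / 479,000 L = 2.291 mg/L = 2.29 ppm.
Final FC: 0.3 + 2.29 = 2.59 ppm.

2.59 ppm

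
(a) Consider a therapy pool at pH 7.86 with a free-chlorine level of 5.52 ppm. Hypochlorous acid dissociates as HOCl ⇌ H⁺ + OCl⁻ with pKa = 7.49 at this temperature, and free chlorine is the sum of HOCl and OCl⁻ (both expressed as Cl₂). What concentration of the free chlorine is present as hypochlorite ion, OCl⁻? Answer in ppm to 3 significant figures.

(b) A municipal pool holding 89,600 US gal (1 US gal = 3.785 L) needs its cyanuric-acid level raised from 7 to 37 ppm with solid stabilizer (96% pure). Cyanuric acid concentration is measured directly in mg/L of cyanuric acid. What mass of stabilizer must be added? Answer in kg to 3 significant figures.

(a) [OCl⁻]/[HOCl] = 10^(pH − pKa) = 10^(7.86 − 7.49) = 10^0.37 = 2.344.
(a) Fraction as HOCl = 1 / (1 + 2.344) = 0.299.
(a) OCl⁻ = (1 − 0.299) × 5.52 ppm = 3.869 ppm.

(b) Volume: 89,600 US gal × 3.785 L/gal = 339,136 L.
(b) CYA to add: (37 − 7) = 30 mg/L × 339,136 L = 10,170 g cyanuric acid.
(b) At 96% purity: 10,170 / 0.96 = 10,600 g product.

(a) 3.87 ppm; (b) 10.6 kg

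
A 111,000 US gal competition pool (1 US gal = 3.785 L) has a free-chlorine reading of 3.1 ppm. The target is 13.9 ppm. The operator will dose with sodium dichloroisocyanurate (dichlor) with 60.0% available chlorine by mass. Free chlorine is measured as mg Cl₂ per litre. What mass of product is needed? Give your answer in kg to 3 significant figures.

7.56 kg

Volume: 111,000 US gal × 3.785 L/gal = 420,135 L.
Chlorine deficit: 13.9 − 3.1 = 10.8 ppm = 10.8 mg/L as Cl₂.
Cl₂ equivalent needed: 10.8 mg/L × 420,135 L = 4,537,000 mg = 4537 g.
Product at 60.0% available chlorine: 4537 / 0.6 = 7562 g.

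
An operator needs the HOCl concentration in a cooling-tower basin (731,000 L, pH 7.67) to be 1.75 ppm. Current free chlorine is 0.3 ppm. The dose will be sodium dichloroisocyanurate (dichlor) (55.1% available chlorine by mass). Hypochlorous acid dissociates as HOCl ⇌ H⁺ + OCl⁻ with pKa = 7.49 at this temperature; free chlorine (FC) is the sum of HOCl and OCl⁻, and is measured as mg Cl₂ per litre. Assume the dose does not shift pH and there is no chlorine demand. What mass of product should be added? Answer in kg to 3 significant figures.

5.44 kg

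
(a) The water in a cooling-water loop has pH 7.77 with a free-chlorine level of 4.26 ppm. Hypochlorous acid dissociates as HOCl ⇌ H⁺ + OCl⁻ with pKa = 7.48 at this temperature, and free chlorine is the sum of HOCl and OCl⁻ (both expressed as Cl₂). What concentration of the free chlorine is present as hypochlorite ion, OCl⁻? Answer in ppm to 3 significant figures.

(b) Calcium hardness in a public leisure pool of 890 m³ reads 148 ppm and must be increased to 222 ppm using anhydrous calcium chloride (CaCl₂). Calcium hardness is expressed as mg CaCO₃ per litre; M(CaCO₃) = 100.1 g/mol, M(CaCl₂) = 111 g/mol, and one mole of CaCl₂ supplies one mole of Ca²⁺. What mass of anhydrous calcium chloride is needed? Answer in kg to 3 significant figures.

(a) [OCl⁻]/[HOCl] = 10^(pH − pKa) = 10^(7.77 − 7.48) = 10^0.29 = 1.95.
(a) Fraction as HOCl = 1 / (1 + 1.95) = 0.339.
(a) OCl⁻ = (1 − 0.339) × 4.26 ppm = 2.816 ppm.

(b) Volume: 890 m³ = 890,000 L.
(b) Hardness to add: (222 − 148) = 74 mg/L as CaCO₃ × 890,000 L = 65,860 g as CaCO₃.
(b) Moles of Ca²⁺ (1 mol Ca²⁺ ≡ 1 mol CaCO₃): 65,860 / 100.1 g/mol = 657.9 mol.
(b) Mass of CaCl₂: 657.9 × 111 = 73,030 g.

(a) 2.82 ppm; (b) 73.0 kg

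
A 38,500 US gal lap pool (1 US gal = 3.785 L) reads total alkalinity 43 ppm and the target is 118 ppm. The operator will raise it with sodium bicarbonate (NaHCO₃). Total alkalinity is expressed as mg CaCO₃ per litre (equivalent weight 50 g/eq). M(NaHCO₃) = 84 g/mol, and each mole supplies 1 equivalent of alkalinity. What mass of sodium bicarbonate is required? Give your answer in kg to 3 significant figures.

Volume: 38,500 US gal × 3.785 L/gal = 145,722 L.
Alkalinity to add: (118 − 43) = 75 mg/L as CaCO₃ × 145,722 L = 10,930 g as CaCO₃.
Equivalents: 10,930 g ÷ 50 g/eq = 218.6 eq.
NaHCO₃ supplies 1 eq per mole → 218.6 mol.
Mass: 218.6 mol × 84 g/mol = 18,360 g.

18.4 kg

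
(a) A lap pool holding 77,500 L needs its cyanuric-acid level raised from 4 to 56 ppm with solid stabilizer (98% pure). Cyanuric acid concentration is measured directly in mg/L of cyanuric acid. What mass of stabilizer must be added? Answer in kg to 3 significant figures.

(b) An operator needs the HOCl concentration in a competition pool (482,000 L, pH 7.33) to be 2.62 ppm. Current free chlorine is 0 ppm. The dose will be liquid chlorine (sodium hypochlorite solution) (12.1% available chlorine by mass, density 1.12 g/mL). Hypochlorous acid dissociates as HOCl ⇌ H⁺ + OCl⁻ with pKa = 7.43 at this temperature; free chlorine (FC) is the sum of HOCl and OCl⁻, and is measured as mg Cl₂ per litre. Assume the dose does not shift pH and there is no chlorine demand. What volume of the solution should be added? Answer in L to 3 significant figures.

(a) 4.11 kg; (b) 16.7 L

(a) CYA to add: (56 − 4) = 52 mg/L × 77,500 L = 4030 g cyanuric acid.
(a) At 98% purity: 4030 / 0.98 = 4112 g product.

(b) [OCl⁻]/[HOCl] = 10^(pH − pKa) = 10^(7.33 − 7.43) = 0.7943; fraction as HOCl = 1/(1 + 0.7943) = 0.5573.
(b) Free chlorine required for 2.62 ppm HOCl: 2.62 / 0.5573 = 4.701 ppm.
(b) FC to add: 4.701 − 0 = 4.701 mg/L as Cl₂.
(b) Cl₂ equivalent: 4.701 mg/L × 482,000 L = 2266 g.
(b) Product at 12.1% available Cl: 2266 / 0.121 = 18,730 g.
(b) Volume: 18,730 g ÷ 1.12 g/mL = 16,720 mL.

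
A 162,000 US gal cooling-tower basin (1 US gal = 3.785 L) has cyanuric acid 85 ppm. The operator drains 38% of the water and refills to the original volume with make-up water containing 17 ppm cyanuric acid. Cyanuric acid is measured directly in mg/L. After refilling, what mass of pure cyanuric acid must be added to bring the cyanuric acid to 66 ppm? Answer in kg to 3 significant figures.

4.19 kg

Volume: 162,000 US gal × 3.785 L/gal = 613,170 L.
After draining 38% and refilling: 85 × 0.62 + 17 × 0.38 = 59.16 ppm.
Deficit to target: 66 − 59.16 = 6.84 mg/L.
Mass: 6.84 mg/L × 613,170 L = 4194 g cyanuric acid.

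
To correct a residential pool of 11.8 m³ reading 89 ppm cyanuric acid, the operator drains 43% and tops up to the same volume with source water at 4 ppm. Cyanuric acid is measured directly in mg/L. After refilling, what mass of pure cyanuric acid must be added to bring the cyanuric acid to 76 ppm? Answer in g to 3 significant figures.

Volume: 11.8 m³ = 11,800 L.
After draining 43% and refilling: 89 × 0.57 + 4 × 0.43 = 52.45 ppm.
Deficit to target: 76 − 52.45 = 23.55 mg/L.
Mass: 23.55 mg/L × 11,800 L = 277.9 g cyanuric acid.

278 g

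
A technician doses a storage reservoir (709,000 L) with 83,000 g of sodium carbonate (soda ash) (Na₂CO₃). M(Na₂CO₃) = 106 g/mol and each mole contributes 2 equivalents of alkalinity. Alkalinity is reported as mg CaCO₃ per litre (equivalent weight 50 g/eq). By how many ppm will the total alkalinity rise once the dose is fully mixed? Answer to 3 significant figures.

110 ppm

Moles of Na₂CO₃: 83,000 g ÷ 106 g/mol = 783 mol → 1566 eq of alkalinity.
As CaCO₃: 1566 eq × 50 g/eq = 78,300 g.
Rise: 78,300 g / 709,000 L × 1000 = 110.4 mg/L.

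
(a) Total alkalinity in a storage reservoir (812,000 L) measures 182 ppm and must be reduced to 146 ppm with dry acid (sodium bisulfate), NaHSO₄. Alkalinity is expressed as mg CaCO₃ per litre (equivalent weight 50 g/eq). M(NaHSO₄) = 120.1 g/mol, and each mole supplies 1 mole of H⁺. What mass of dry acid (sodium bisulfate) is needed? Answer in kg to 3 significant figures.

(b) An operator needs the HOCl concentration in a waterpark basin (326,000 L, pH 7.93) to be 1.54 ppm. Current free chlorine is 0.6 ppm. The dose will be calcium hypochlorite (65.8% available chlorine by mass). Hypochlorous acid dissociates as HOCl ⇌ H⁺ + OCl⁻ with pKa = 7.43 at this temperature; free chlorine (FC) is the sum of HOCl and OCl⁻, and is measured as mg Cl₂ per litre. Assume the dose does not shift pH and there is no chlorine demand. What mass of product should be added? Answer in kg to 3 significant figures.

(a) Alkalinity to neutralize: (182 − 146) = 36 mg/L as CaCO₃ × 812,000 L = 29,230 g as CaCO₃.
(a) Equivalents of H⁺ required: 29,230 ÷ 50 g/eq = 584.6 eq = 584.6 mol NaHSO₄.
(a) Mass of NaHSO₄: 584.6 × 120.1 = 70,220 g.

(b) [OCl⁻]/[HOCl] = 10^(pH − pKa) = 10^(7.93 − 7.43) = 3.162; fraction as HOCl = 1/(1 + 3.162) = 0.2403.
(b) Free chlorine required for 1.54 ppm HOCl: 1.54 / 0.2403 = 6.41 ppm.
(b) FC to add: 6.41 − 0.6 = 5.81 mg/L as Cl₂.
(b) Cl₂ equivalent: 5.81 mg/L × 326,000 L = 1894 g.
(b) Product at 65.8% available Cl: 1894 / 0.658 = 2878 g.

(a) 70.2 kg; (b) 2.88 kg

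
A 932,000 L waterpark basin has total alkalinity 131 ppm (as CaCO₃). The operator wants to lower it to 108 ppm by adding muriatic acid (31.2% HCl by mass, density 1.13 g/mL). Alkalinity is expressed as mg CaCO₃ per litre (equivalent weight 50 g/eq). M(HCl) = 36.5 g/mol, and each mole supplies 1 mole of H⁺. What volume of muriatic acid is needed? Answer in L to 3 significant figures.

Alkalinity to neutralize: (131 − 108) = 23 mg/L as CaCO₃ × 932,000 L = 21,440 g as CaCO₃.
Equivalents of H⁺ required: 21,440 ÷ 50 g/eq = 428.7 eq = 428.7 mol HCl.
Mass of HCl: 428.7 × 36.5 = 15,650 g.
Mass of 31.2% solution: 15,650 / 0.312 = 50,150 g.
Volume: 50,150 g ÷ 1.13 g/mL = 44,380 mL.

44.4 L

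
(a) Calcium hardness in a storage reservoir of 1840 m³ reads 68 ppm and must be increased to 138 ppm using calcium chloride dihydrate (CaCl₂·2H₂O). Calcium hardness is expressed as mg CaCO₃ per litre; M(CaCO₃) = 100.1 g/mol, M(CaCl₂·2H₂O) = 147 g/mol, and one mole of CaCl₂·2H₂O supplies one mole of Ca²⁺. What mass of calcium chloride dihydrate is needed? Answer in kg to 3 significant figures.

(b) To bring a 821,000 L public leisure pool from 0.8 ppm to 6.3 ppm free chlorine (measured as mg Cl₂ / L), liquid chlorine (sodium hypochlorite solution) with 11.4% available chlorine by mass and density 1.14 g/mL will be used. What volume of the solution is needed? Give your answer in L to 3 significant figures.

(a) Volume: 1840 m³ = 1,840,000 L.
(a) Hardness to add: (138 − 68) = 70 mg/L as CaCO₃ × 1,840,000 L = 128,800 g as CaCO₃.
(a) Moles of Ca²⁺ (1 mol Ca²⁺ ≡ 1 mol CaCO₃): 128,800 / 100.1 g/mol = 1287 mol.
(a) Mass of CaCl₂·2H₂O: 1287 × 147 = 189,100 g.

(b) Chlorine deficit: 6.3 − 0.8 = 5.5 ppm = 5.5 mg/L as Cl₂.
(b) Cl₂ equivalent needed: 5.5 mg/L × 821,000 L = 4,516,000 mg = 4516 g.
(b) Product at 11.4% available chlorine: 4516 / 0.114 = 39,610 g.
(b) Volume at density 1.14 g/mL: 39,610 g ÷ 1.14 g/mL = 34,750 mL.

(a) 189 kg; (b) 34.7 L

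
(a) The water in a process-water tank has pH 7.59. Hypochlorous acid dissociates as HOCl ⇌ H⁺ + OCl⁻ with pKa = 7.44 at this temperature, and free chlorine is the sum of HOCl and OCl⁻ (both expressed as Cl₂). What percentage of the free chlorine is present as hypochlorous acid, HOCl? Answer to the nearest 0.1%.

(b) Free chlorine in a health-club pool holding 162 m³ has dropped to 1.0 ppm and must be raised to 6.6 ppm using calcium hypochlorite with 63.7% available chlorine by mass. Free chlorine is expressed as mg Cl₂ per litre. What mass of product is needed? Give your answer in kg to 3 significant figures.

(a) 41.5%; (b) 1.42 kg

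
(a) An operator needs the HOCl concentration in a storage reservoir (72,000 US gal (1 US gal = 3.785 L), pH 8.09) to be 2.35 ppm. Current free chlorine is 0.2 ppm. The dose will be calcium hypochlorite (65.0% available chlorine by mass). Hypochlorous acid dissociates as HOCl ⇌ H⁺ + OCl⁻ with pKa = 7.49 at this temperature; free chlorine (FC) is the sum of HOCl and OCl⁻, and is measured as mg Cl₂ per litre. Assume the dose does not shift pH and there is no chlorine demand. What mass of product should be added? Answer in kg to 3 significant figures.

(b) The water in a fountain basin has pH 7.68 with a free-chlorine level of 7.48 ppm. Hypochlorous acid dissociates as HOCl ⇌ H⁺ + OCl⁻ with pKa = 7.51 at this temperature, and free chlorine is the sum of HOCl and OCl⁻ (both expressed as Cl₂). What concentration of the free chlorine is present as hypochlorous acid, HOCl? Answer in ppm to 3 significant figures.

(a) Volume: 72,000 US gal × 3.785 L/gal = 272,520 L.
(a) [OCl⁻]/[HOCl] = 10^(pH − pKa) = 10^(8.09 − 7.49) = 3.981; fraction as HOCl = 1/(1 + 3.981) = 0.2008.
(a) Free chlorine required for 2.35 ppm HOCl: 2.35 / 0.2008 = 11.71 ppm.
(a) FC to add: 11.71 − 0.2 = 11.51 mg/L as Cl₂.
(a) Cl₂ equivalent: 11.51 mg/L × 272,520 L = 3135 g.
(a) Product at 65.0% available Cl: 3135 / 0.65 = 4824 g.

(b) [OCl⁻]/[HOCl] = 10^(pH − pKa) = 10^(7.68 − 7.51) = 10^0.17 = 1.479.
(b) Fraction as HOCl = 1 / (1 + 1.479) = 0.4034.
(b) HOCl = 0.4034 × 7.48 ppm = 3.017 ppm.

(a) 4.82 kg; (b) 3.02 ppm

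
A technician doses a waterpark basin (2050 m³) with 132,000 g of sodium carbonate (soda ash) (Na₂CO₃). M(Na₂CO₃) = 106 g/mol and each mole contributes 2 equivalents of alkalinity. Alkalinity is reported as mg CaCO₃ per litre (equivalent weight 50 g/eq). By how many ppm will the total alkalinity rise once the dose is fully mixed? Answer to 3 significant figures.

60.7 ppm

Volume: 2050 m³ = 2,050,000 L.
Moles of Na₂CO₃: 132,000 g ÷ 106 g/mol = 1245 mol → 2491 eq of alkalinity.
As CaCO₃: 2491 eq × 50 g/eq = 124,500 g.
Rise: 124,500 g / 2,050,000 L × 1000 = 60.75 mg/L.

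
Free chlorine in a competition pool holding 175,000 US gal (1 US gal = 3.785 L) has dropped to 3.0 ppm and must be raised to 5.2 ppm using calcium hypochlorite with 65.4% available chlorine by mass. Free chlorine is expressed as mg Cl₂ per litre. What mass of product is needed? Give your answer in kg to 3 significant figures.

2.23 kg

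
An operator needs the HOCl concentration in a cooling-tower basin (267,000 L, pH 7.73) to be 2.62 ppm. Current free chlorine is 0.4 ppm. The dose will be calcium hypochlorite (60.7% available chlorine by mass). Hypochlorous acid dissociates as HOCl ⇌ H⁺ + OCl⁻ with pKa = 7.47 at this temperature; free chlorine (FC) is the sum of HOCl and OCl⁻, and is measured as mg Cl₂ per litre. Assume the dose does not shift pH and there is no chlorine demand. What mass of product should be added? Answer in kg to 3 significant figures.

[OCl⁻]/[HOCl] = 10^(pH − pKa) = 10^(7.73 − 7.47) = 1.82; fraction as HOCl = 1/(1 + 1.82) = 0.3546.
Free chlorine required for 2.62 ppm HOCl: 2.62 / 0.3546 = 7.388 ppm.
FC to add: 7.388 − 0.4 = 6.988 mg/L as Cl₂.
Cl₂ equivalent: 6.988 mg/L × 267,000 L = 1866 g.
Product at 60.7% available Cl: 1866 / 0.607 = 3074 g.

3.07 kg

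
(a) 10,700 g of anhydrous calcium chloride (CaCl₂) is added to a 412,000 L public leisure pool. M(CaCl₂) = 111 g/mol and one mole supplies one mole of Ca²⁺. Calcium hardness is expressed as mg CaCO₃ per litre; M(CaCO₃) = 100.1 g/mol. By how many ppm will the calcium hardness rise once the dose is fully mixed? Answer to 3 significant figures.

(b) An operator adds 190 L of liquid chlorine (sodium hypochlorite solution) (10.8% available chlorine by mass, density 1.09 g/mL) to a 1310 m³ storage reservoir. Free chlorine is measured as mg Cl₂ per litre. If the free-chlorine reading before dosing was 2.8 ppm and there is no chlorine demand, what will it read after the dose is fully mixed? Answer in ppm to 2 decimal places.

(a) 23.4 ppm; (b) 19.87 ppm

(a) Moles of Ca²⁺: 10,700 g ÷ 111 g/mol = 96.4 mol.
(a) As CaCO₃: 96.4 mol × 100.1 g/mol = 9649 g.
(a) Rise: 9649 g / 412,000 L × 1000 = 23.42 mg/L.

(b) Volume: 1310 m³ = 1,310,000 L.
(b) Mass of solution: 190 L × 1000 mL/L × 1.09 g/mL = 207,100 g.
(b) Available chlorine delivered: 207,100 g × 0.108 = 22,370 g as Cl₂.
(b) Concentration rise: 22,370 g / 1,310,000 L = 17.07 mg/L = 17.07 ppm.
(b) Final FC: 2.8 + 17.07 = 19.87 ppm.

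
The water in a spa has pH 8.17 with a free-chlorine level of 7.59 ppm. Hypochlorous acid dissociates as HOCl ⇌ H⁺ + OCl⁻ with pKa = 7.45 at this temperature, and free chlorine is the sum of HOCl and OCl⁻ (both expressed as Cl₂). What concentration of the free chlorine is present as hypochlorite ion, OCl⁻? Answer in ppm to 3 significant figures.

[OCl⁻]/[HOCl] = 10^(pH − pKa) = 10^(8.17 − 7.45) = 10^0.72 = 5.248.
Fraction as HOCl = 1 / (1 + 5.248) = 0.16.
OCl⁻ = (1 − 0.16) × 7.59 ppm = 6.375 ppm.

6.38 ppm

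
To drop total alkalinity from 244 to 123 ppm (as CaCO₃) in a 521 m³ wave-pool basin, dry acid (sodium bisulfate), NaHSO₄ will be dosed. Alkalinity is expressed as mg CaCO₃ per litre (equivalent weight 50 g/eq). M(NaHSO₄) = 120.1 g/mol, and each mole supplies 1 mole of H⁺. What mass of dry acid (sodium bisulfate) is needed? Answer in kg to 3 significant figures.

Volume: 521 m³ = 521,000 L.
Alkalinity to neutralize: (244 − 123) = 121 mg/L as CaCO₃ × 521,000 L = 63,040 g as CaCO₃.
Equivalents of H⁺ required: 63,040 ÷ 50 g/eq = 1261 eq = 1261 mol NaHSO₄.
Mass of NaHSO₄: 1261 × 120.1 = 151,400 g.

151 kg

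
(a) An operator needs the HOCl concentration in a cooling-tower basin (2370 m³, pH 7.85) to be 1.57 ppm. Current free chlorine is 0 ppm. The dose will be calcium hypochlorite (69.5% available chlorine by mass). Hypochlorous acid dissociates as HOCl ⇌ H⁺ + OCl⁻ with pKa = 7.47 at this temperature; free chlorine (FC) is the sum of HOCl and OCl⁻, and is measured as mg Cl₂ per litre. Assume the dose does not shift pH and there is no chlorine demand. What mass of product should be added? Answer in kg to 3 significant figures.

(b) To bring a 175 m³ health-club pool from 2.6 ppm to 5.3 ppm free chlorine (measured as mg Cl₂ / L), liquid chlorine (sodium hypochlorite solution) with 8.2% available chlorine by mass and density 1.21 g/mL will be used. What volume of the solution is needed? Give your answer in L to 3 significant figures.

(a) Volume: 2370 m³ = 2,370,000 L.
(a) [OCl⁻]/[HOCl] = 10^(pH − pKa) = 10^(7.85 − 7.47) = 2.399; fraction as HOCl = 1/(1 + 2.399) = 0.2942.
(a) Free chlorine required for 1.57 ppm HOCl: 1.57 / 0.2942 = 5.336 ppm.
(a) FC to add: 5.336 − 0 = 5.336 mg/L as Cl₂.
(a) Cl₂ equivalent: 5.336 mg/L × 2,370,000 L = 12,650 g.
(a) Product at 69.5% available Cl: 12,650 / 0.695 = 18,200 g.

(b) Volume: 175 m³ = 175,000 L.
(b) Chlorine deficit: 5.3 − 2.6 = 2.7 ppm = 2.7 mg/L as Cl₂.
(b) Cl₂ equivalent needed: 2.7 mg/L × 175,000 L = 472,500 mg = 472.5 g.
(b) Product at 8.2% available chlorine: 472.5 / 0.082 = 5762 g.
(b) Volume at density 1.21 g/mL: 5762 g ÷ 1.21 g/mL = 4762 mL.

(a) 18.2 kg; (b) 4.76 L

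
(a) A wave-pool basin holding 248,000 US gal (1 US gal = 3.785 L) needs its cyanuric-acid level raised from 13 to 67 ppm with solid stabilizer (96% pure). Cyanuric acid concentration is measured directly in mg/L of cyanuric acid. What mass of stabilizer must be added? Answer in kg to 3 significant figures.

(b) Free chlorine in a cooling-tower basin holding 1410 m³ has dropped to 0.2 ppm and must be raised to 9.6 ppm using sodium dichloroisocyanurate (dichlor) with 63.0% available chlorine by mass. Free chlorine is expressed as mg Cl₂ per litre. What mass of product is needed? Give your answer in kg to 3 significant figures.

(a) Volume: 248,000 US gal × 3.785 L/gal = 938,680 L.
(a) CYA to add: (67 − 13) = 54 mg/L × 938,680 L = 50,690 g cyanuric acid.
(a) At 96% purity: 50,690 / 0.96 = 52,800 g product.

(b) Volume: 1410 m³ = 1,410,000 L.
(b) Chlorine deficit: 9.6 − 0.2 = 9.4 ppm = 9.4 mg/L as Cl₂.
(b) Cl₂ equivalent needed: 9.4 mg/L × 1,410,000 L = 13,250,000 mg = 13,250 g.
(b) Product at 63.0% available chlorine: 13,250 / 0.63 = 21,040 g.

(a) 52.8 kg; (b) 21.0 kg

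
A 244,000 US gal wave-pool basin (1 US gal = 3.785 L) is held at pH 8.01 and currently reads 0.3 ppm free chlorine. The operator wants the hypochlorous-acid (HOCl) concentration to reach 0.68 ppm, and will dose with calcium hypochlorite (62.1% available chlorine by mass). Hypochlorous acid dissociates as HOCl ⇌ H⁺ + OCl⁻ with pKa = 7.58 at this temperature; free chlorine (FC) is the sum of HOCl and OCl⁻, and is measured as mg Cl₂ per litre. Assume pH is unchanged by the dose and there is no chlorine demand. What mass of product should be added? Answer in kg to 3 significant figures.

3.29 kg

Volume: 244,000 US gal × 3.785 L/gal = 923,540 L.
[OCl⁻]/[HOCl] = 10^(pH − pKa) = 10^(8.01 − 7.58) = 2.692; fraction as HOCl = 1/(1 + 2.692) = 0.2709.
Free chlorine required for 0.68 ppm HOCl: 0.68 / 0.2709 = 2.51 ppm.
FC to add: 2.51 − 0.3 = 2.21 mg/L as Cl₂.
Cl₂ equivalent: 2.21 mg/L × 923,540 L = 2041 g.
Product at 62.1% available Cl: 2041 / 0.621 = 3287 g.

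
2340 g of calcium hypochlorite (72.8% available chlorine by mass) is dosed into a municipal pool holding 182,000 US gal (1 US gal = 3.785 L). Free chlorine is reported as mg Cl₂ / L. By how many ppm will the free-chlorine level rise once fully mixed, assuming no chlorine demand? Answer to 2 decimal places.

2.47 ppm

Volume: 182,000 US gal × 3.785 L/gal = 688,870 L.
Available chlorine delivered: 2340 g × 0.728 = 1704 g as Cl₂.
Concentration rise: 1704 g / 688,870 L = 2.473 mg/L = 2.47 ppm.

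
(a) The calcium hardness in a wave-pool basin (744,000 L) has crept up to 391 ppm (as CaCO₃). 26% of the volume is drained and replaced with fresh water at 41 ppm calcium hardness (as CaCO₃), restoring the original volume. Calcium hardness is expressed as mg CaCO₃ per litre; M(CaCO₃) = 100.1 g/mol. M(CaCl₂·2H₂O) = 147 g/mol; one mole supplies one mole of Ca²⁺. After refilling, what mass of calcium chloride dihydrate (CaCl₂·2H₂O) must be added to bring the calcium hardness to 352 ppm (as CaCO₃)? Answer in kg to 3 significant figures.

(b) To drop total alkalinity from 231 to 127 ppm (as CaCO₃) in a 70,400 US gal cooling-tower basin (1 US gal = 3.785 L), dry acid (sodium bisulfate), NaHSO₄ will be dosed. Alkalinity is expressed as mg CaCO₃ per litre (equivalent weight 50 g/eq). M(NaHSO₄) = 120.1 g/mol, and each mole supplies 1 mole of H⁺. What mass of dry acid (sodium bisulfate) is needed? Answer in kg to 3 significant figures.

(a) 56.8 kg; (b) 66.6 kg

(a) After draining 26% and refilling: 391 × 0.74 + 41 × 0.26 = 300 ppm.
(a) Deficit to target: 352 − 300 = 52 mg/L.
(a) As CaCO₃: 52 mg/L × 744,000 L = 38,690 g; ÷ 100.1 = 386.5 mol Ca²⁺.
(a) Mass: 386.5 × 147 = 56,810 g.

(b) Volume: 70,400 US gal × 3.785 L/gal = 266,464 L.
(b) Alkalinity to neutralize: (231 − 127) = 104 mg/L as CaCO₃ × 266,464 L = 27,710 g as CaCO₃.
(b) Equivalents of H⁺ required: 27,710 ÷ 50 g/eq = 554.2 eq = 554.2 mol NaHSO₄.
(b) Mass of NaHSO₄: 554.2 × 120.1 = 66,560 g.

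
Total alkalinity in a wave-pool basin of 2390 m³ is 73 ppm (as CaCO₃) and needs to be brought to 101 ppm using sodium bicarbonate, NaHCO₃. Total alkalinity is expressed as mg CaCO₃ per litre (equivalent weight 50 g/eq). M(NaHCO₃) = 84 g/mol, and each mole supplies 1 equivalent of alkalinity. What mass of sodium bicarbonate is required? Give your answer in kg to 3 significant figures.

Volume: 2390 m³ = 2,390,000 L.
Alkalinity to add: (101 − 73) = 28 mg/L as CaCO₃ × 2,390,000 L = 66,920 g as CaCO₃.
Equivalents: 66,920 g ÷ 50 g/eq = 1338 eq.
NaHCO₃ supplies 1 eq per mole → 1338 mol.
Mass: 1338 mol × 84 g/mol = 112,400 g.

112 kg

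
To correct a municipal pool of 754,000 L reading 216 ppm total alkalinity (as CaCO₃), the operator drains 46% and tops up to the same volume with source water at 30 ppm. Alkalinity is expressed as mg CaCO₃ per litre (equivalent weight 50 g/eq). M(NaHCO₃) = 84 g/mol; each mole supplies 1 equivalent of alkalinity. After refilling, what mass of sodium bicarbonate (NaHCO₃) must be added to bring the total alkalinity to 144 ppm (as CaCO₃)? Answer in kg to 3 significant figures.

17.2 kg

After draining 46% and refilling: 216 × 0.54 + 30 × 0.46 = 130.44 ppm.
Deficit to target: 144 − 130.44 = 13.56 mg/L.
As CaCO₃: 13.56 mg/L × 754,000 L = 10,220 g; ÷ 50 g/eq ÷ 1 = 204.5 mol NaHCO₃.
Mass: 204.5 × 84 = 17,180 g.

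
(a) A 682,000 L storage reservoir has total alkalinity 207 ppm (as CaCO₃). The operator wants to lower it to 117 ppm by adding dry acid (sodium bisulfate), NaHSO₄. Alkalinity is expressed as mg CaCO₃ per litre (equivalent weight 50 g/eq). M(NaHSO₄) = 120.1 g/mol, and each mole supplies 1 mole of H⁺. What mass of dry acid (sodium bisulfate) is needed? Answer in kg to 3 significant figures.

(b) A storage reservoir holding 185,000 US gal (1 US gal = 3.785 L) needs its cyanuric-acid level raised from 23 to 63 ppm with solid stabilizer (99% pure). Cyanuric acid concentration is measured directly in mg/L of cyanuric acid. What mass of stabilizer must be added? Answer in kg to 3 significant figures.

(a) 147 kg; (b) 28.3 kg

(a) Alkalinity to neutralize: (207 − 117) = 90 mg/L as CaCO₃ × 682,000 L = 61,380 g as CaCO₃.
(a) Equivalents of H⁺ required: 61,380 ÷ 50 g/eq = 1228 eq = 1228 mol NaHSO₄.
(a) Mass of NaHSO₄: 1228 × 120.1 = 147,400 g.

(b) Volume: 185,000 US gal × 3.785 L/gal = 700,225 L.
(b) CYA to add: (63 − 23) = 40 mg/L × 700,225 L = 28,010 g cyanuric acid.
(b) At 99% purity: 28,010 / 0.99 = 28,290 g product.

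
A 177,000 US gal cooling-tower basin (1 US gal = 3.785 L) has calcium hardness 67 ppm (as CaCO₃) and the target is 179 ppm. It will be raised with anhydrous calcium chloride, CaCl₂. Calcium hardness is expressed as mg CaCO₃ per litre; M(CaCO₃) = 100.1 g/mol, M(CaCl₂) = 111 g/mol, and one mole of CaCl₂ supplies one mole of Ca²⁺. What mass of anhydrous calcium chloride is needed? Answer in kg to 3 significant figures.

Volume: 177,000 US gal × 3.785 L/gal = 669,945 L.
Hardness to add: (179 − 67) = 112 mg/L as CaCO₃ × 669,945 L = 75,030 g as CaCO₃.
Moles of Ca²⁺ (1 mol Ca²⁺ ≡ 1 mol CaCO₃): 75,030 / 100.1 g/mol = 749.6 mol.
Mass of CaCl₂: 749.6 × 111 = 83,200 g.

83.2 kg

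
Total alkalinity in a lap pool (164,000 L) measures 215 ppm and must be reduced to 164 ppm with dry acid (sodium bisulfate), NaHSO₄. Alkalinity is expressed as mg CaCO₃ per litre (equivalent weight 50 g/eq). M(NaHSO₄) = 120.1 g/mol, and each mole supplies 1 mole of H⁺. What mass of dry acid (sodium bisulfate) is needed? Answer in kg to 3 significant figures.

20.1 kg

Alkalinity to neutralize: (215 − 164) = 51 mg/L as CaCO₃ × 164,000 L = 8364 g as CaCO₃.
Equivalents of H⁺ required: 8364 ÷ 50 g/eq = 167.3 eq = 167.3 mol NaHSO₄.
Mass of NaHSO₄: 167.3 × 120.1 = 20,090 g.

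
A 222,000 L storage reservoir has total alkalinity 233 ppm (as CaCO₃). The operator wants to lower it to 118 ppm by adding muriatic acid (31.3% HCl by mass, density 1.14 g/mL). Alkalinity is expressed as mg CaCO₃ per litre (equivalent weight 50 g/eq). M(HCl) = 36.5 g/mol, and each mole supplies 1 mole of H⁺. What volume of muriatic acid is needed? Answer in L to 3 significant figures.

Alkalinity to neutralize: (233 − 118) = 115 mg/L as CaCO₃ × 222,000 L = 25,530 g as CaCO₃.
Equivalents of H⁺ required: 25,530 ÷ 50 g/eq = 510.6 eq = 510.6 mol HCl.
Mass of HCl: 510.6 × 36.5 = 18,640 g.
Mass of 31.3% solution: 18,640 / 0.313 = 59,540 g.
Volume: 59,540 g ÷ 1.14 g/mL = 52,230 mL.

52.2 L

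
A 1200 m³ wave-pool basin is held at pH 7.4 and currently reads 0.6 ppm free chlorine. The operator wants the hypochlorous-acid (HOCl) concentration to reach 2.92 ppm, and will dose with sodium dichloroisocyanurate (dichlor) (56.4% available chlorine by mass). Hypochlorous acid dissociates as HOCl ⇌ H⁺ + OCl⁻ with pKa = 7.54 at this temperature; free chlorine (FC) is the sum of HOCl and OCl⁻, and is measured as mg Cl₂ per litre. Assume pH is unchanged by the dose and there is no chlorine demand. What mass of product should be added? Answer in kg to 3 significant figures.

Volume: 1200 m³ = 1,200,000 L.
[OCl⁻]/[HOCl] = 10^(pH − pKa) = 10^(7.4 − 7.54) = 0.7244; fraction as HOCl = 1/(1 + 0.7244) = 0.5799.
Free chlorine required for 2.92 ppm HOCl: 2.92 / 0.5799 = 5.035 ppm.
FC to add: 5.035 − 0.6 = 4.435 mg/L as Cl₂.
Cl₂ equivalent: 4.435 mg/L × 1,200,000 L = 5322 g.
Product at 56.4% available Cl: 5322 / 0.564 = 9437 g.

9.44 kg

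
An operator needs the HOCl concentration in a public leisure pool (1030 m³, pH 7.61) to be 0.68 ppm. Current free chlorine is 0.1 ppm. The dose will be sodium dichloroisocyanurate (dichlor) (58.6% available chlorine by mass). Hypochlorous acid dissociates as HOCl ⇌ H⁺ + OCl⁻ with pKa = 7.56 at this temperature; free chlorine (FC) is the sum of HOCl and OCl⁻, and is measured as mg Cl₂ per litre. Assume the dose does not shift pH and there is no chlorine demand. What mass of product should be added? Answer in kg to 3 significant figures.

Volume: 1030 m³ = 1,030,000 L.
[OCl⁻]/[HOCl] = 10^(pH − pKa) = 10^(7.61 − 7.56) = 1.122; fraction as HOCl = 1/(1 + 1.122) = 0.4712.
Free chlorine required for 0.68 ppm HOCl: 0.68 / 0.4712 = 1.443 ppm.
FC to add: 1.443 − 0.1 = 1.343 mg/L as Cl₂.
Cl₂ equivalent: 1.343 mg/L × 1,030,000 L = 1383 g.
Product at 58.6% available Cl: 1383 / 0.586 = 2361 g.

2.36 kg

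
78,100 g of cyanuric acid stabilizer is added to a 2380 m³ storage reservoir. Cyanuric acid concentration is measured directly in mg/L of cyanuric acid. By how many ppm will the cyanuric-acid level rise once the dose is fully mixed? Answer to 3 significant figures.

32.8 ppm

Volume: 2380 m³ = 2,380,000 L.
Rise: 78,100 g / 2,380,000 L × 1000 = 32.82 mg/L.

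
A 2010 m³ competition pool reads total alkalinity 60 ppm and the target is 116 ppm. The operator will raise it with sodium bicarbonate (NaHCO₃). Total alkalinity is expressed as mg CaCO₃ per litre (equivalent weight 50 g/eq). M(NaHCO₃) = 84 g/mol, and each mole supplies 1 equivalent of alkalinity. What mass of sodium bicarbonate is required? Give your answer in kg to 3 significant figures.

189 kg

Volume: 2010 m³ = 2,010,000 L.
Alkalinity to add: (116 − 60) = 56 mg/L as CaCO₃ × 2,010,000 L = 112,600 g as CaCO₃.
Equivalents: 112,600 g ÷ 50 g/eq = 2251 eq.
NaHCO₃ supplies 1 eq per mole → 2251 mol.
Mass: 2251 mol × 84 g/mol = 189,100 g.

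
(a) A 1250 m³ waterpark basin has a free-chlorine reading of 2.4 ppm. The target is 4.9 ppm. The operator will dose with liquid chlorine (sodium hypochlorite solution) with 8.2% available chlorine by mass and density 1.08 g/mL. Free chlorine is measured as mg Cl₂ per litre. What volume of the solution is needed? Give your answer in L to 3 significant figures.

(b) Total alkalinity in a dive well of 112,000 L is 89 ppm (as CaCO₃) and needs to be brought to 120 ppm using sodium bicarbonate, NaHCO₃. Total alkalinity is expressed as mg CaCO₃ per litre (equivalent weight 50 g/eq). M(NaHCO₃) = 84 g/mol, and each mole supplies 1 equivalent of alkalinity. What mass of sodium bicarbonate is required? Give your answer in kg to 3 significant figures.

(a) 35.3 L; (b) 5.83 kg

(a) Volume: 1250 m³ = 1,250,000 L.
(a) Chlorine deficit: 4.9 − 2.4 = 2.5 ppm = 2.5 mg/L as Cl₂.
(a) Cl₂ equivalent needed: 2.5 mg/L × 1,250,000 L = 3,125,000 mg = 3125 g.
(a) Product at 8.2% available chlorine: 3125 / 0.082 = 38,110 g.
(a) Volume at density 1.08 g/mL: 38,110 g ÷ 1.08 g/mL = 35,290 mL.

(b) Alkalinity to add: (120 − 89) = 31 mg/L as CaCO₃ × 112,000 L = 3472 g as CaCO₃.
(b) Equivalents: 3472 g ÷ 50 g/eq = 69.44 eq.
(b) NaHCO₃ supplies 1 eq per mole → 69.44 mol.
(b) Mass: 69.44 mol × 84 g/mol = 5833 g.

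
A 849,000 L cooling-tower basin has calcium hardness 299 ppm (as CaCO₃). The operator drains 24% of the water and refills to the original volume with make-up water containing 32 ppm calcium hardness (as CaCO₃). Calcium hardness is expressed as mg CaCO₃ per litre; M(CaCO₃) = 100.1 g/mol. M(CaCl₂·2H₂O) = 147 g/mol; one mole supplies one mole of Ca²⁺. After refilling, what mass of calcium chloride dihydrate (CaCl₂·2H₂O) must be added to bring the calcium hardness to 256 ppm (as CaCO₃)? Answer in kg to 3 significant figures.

26.3 kg

After draining 24% and refilling: 299 × 0.76 + 32 × 0.24 = 234.92 ppm.
Deficit to target: 256 − 234.92 = 21.08 mg/L.
As CaCO₃: 21.08 mg/L × 849,000 L = 17,900 g; ÷ 100.1 = 178.8 mol Ca²⁺.
Mass: 178.8 × 147 = 26,280 g.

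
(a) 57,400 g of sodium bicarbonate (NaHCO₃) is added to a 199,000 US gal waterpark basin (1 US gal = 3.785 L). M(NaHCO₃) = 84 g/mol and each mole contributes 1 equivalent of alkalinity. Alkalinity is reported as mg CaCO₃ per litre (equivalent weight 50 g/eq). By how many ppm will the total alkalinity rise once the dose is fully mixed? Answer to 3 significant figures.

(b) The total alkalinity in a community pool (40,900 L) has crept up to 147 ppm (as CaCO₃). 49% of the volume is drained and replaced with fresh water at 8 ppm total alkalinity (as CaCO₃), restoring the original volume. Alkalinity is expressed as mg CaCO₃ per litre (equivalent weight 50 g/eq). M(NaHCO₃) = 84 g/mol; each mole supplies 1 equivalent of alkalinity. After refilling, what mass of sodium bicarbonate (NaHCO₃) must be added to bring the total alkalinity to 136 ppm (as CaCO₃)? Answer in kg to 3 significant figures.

(a) 45.4 ppm; (b) 3.92 kg

(a) Volume: 199,000 US gal × 3.785 L/gal = 753,215 L.
(a) Moles of NaHCO₃: 57,400 g ÷ 84 g/mol = 683.3 mol → 683.3 eq of alkalinity.
(a) As CaCO₃: 683.3 eq × 50 g/eq = 34,170 g.
(a) Rise: 34,170 g / 753,215 L × 1000 = 45.36 mg/L.

(b) After draining 49% and refilling: 147 × 0.51 + 8 × 0.49 = 78.89 ppm.
(b) Deficit to target: 136 − 78.89 = 57.11 mg/L.
(b) As CaCO₃: 57.11 mg/L × 40,900 L = 2336 g; ÷ 50 g/eq ÷ 1 = 46.72 mol NaHCO₃.
(b) Mass: 46.72 × 84 = 3924 g.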